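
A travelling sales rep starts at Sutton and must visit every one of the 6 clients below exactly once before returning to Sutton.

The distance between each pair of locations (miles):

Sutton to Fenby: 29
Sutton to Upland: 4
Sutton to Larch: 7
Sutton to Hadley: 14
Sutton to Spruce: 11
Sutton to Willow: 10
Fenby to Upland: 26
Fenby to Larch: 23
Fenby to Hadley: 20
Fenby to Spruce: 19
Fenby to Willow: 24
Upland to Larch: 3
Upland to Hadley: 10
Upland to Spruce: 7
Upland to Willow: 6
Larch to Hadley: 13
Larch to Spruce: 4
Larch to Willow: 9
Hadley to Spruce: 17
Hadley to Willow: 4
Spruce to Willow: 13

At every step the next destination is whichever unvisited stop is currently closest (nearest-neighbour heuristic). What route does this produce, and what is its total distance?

At Sutton the remaining stops are Upland 4, Larch 7, Willow 10, Spruce 11, Hadley 14, Fenby 29; go to Upland.
At Upland the remaining stops are Larch 3, Willow 6, Spruce 7, Hadley 10, Fenby 26; go to Larch.
At Larch the remaining stops are Spruce 4, Willow 9, Hadley 13, Fenby 23; go to Spruce.
At Spruce the remaining stops are Willow 13, Hadley 17, Fenby 19; go to Willow.
At Willow the remaining stops are Hadley 4, Fenby 24; go to Hadley.
At Hadley the remaining stops are Fenby 20; go to Fenby.
Return Fenby→Sutton: 29.
Total = 4 + 3 + 4 + 13 + 4 + 20 + 29 = 77.

77 miles along Sutton → Upland → Larch → Spruce → Willow → Hadley → Fenby → Sutton.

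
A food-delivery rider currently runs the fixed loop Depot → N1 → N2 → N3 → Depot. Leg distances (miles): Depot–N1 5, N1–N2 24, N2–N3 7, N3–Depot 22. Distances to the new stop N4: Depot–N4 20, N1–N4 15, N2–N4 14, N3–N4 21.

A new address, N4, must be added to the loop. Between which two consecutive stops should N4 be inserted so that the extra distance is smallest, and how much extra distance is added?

Adding 5 miles by placing N4 on the N1–N2 leg.

Insertion cost between consecutive stops i–j is d(i,N4) + d(N4,j) − d(i,j):
  between Depot and N1: 20 + 15 − 5 = 30
  between N1 and N2: 15 + 14 − 24 = 5
  between N2 and N3: 14 + 21 − 7 = 28
  between N3 and Depot: 21 + 20 − 22 = 19
Cheapest insertion is between N1 and N2, adding 5.
New total = 58 + 5 = 63.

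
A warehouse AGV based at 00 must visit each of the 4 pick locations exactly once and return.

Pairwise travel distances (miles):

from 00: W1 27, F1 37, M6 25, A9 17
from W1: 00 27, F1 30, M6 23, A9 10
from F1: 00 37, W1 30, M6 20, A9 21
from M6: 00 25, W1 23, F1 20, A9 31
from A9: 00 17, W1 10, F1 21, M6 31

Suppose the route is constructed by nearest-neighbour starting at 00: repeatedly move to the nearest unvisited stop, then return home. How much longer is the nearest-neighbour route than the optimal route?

Excess over optimum: 5 miles.

From 00: A9=17, M6=25, W1=27, F1=37 → choose A9 (17).
From A9: W1=10, F1=21, M6=31 → choose W1 (10).
From W1: M6=23, F1=30 → choose M6 (23).
From M6: F1=20 → choose F1 (20).
NN route 00 → A9 → W1 → M6 → F1 → 00 costs 107.
Optimal: 00 → M6 → F1 → W1 → A9 → 00 costs 102 (by enumerating all 12 distinct tours).
Excess = 107 − 102 = 5.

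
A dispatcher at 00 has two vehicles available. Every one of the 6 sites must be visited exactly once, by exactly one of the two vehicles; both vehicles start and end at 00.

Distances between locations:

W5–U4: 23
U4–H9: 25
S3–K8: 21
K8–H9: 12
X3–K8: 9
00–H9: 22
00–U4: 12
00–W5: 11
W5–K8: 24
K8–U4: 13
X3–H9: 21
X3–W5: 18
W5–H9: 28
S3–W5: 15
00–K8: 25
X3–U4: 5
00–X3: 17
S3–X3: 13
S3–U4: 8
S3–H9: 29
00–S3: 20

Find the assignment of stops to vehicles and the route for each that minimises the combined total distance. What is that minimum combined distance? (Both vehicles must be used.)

98 — the smallest possible combined total.

There are 2^5 − 1 = 31 ways to divide the 6 stops into two non-empty groups. For each, the best each vehicle can do is its own shortest tour through its group:
  {S3} + {X3, W5, K8, U4, H9}: 40 + 77 = 117
  {X3} + {S3, W5, K8, U4, H9}: 34 + 81 = 115
  {S3, X3} + {W5, K8, U4, H9}: 50 + 76 = 126
  {W5} + {S3, X3, K8, U4, H9}: 22 + 76 = 98
  {S3, W5} + {X3, K8, U4, H9}: 46 + 60 = 106
  {X3, W5} + {S3, K8, U4, H9}: 46 + 75 = 121
  … (31 splits in total)
Best: vehicle 1 00 → W5 → 00 = 22; vehicle 2 00 → S3 → U4 → X3 → K8 → H9 → 00 = 76; combined 98.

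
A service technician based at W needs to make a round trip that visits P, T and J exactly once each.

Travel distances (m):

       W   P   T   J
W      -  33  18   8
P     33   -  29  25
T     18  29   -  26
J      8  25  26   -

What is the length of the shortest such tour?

Minimum total distance: 80 m.

There are 3 distinct closed tours to check (reversals are equivalent).
W-P-T-J-W: 33+29+26+8 = 96
W-P-J-T-W: 33+25+26+18 = 102
W-T-P-J-W: 18+29+25+8 = 80
The minimum is 80.
One optimal route: W → T → P → J → W (or its reverse).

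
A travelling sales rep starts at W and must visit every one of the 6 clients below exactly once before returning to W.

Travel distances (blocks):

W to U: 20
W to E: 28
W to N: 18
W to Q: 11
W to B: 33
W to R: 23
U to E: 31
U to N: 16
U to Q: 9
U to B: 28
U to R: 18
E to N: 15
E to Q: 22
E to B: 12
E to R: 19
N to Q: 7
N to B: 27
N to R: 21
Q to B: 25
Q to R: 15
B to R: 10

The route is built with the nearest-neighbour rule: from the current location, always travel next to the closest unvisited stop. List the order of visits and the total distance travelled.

Nearest-neighbour total = 93 blocks; route W → Q → N → E → B → R → U → W.

From W: distances to unvisited — Q=11, N=18, U=20, R=23, E=28, B=33. Nearest is Q (11).
From Q: distances to unvisited — N=7, U=9, R=15, E=22, B=25. Nearest is N (7).
From N: distances to unvisited — E=15, U=16, R=21, B=27. Nearest is E (15).
From E: distances to unvisited — B=12, R=19, U=31. Nearest is B (12).
From B: distances to unvisited — R=10, U=28. Nearest is R (10).
From R: distances to unvisited — U=18. Nearest is U (18).
Return U→W: 20.
Total = 11 + 7 + 15 + 12 + 10 + 18 + 20 = 93.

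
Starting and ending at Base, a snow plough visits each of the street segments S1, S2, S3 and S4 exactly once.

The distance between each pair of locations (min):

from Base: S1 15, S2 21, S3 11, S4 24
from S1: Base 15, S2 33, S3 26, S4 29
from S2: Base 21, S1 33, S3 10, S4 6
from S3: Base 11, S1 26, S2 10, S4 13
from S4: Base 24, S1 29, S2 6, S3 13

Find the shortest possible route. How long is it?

71 min — the shortest possible round trip.

There are 12 distinct closed tours to check (reversals are equivalent).
Base→S1→S2→S3→S4→Base: 15+33+10+13+24 = 95
Base→S1→S2→S4→S3→Base: 15+33+6+13+11 = 78
Base→S1→S3→S2→S4→Base: 15+26+10+6+24 = 81
Base→S1→S3→S4→S2→Base: 15+26+13+6+21 = 81
Base→S1→S4→S2→S3→Base: 15+29+6+10+11 = 71
Base→S1→S4→S3→S2→Base: 15+29+13+10+21 = 88
Base→S2→S1→S3→S4→Base: 21+33+26+13+24 = 117
Base→S2→S1→S4→S3→Base: 21+33+29+13+11 = 107
Base→S2→S3→S1→S4→Base: 21+10+26+29+24 = 110
Base→S2→S4→S1→S3→Base: 21+6+29+26+11 = 93
Base→S3→S1→S2→S4→Base: 11+26+33+6+24 = 100
Base→S3→S2→S1→S4→Base: 11+10+33+29+24 = 107
The minimum is 71.
One optimal route: Base → S1 → S4 → S2 → S3 → Base (or its reverse).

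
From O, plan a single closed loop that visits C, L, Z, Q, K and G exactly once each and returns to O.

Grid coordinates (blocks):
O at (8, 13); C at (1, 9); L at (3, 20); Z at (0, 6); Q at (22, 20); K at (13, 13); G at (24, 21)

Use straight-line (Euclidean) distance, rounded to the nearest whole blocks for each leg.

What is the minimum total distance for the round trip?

With 6 stops there are 6!/2 = 360 distinct round trips (a route and its reverse cost the same).
O → C → L → Z → Q → K → G → O: 8+11+14+26+11+14+18 = 102
O → C → L → Z → Q → G → K → O: 8+11+14+26+2+14+5 = 80
O → C → L → Z → K → Q → G → O: 8+11+14+15+11+2+18 = 79
O → C → L → Z → K → G → Q → O: 8+11+14+15+14+2+16 = 80
O → C → L → Z → G → Q → K → O: 8+11+14+28+2+11+5 = 79
O → C → L → Z → G → K → Q → O: 8+11+14+28+14+11+16 = 102
O → C → L → Q → Z → K → G → O: 8+11+19+26+15+14+18 = 111
O → C → L → Q → Z → G → K → O: 8+11+19+26+28+14+5 = 111
… (352 more)
O → C → Z → L → G → Q → K → O: 8+3+14+21+2+11+5 = 64  ← best
The minimum is 64.
One optimal route: O → C → Z → L → G → Q → K → O (or its reverse).

64 blocks — the shortest possible round trip.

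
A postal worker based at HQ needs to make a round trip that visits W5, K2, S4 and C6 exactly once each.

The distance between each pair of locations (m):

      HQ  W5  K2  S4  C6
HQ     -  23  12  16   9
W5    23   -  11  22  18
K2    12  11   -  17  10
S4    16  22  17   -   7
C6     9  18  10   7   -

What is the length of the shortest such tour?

61 m — the shortest possible round trip.

HQ→W5→K2→S4→C6→HQ: 23+11+17+7+9 = 67
HQ→W5→K2→C6→S4→HQ: 23+11+10+7+16 = 67
HQ→W5→S4→K2→C6→HQ: 23+22+17+10+9 = 81
HQ→W5→S4→C6→K2→HQ: 23+22+7+10+12 = 74
HQ→W5→C6→K2→S4→HQ: 23+18+10+17+16 = 84
HQ→W5→C6→S4→K2→HQ: 23+18+7+17+12 = 77
HQ→K2→W5→S4→C6→HQ: 12+11+22+7+9 = 61
HQ→K2→W5→C6→S4→HQ: 12+11+18+7+16 = 64
HQ→K2→S4→W5→C6→HQ: 12+17+22+18+9 = 78
HQ→K2→C6→W5→S4→HQ: 12+10+18+22+16 = 78
HQ→S4→W5→K2→C6→HQ: 16+22+11+10+9 = 68
HQ→S4→K2→W5→C6→HQ: 16+17+11+18+9 = 71
The minimum is 61.
One optimal route: HQ → K2 → W5 → S4 → C6 → HQ (or its reverse).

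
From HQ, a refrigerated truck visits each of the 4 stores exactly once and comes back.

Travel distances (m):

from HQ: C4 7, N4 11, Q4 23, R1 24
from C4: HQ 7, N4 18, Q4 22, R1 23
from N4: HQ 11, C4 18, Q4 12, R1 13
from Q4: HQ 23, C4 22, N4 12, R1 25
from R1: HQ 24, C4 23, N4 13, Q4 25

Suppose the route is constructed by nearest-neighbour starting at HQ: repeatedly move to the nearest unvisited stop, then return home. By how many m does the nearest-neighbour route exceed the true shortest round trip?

HQ: C4=7, N4=11, Q4=23, R1=24 ⇒ C4
C4: N4=18, Q4=22, R1=23 ⇒ N4
N4: Q4=12, R1=13 ⇒ Q4
Q4: R1=25 ⇒ R1
NN route HQ → C4 → N4 → Q4 → R1 → HQ costs 86.
Optimal: HQ → C4 → Q4 → N4 → R1 → HQ costs 78 (by enumerating all 12 distinct tours).
Excess = 86 − 78 = 8.

8 m longer than the optimal tour.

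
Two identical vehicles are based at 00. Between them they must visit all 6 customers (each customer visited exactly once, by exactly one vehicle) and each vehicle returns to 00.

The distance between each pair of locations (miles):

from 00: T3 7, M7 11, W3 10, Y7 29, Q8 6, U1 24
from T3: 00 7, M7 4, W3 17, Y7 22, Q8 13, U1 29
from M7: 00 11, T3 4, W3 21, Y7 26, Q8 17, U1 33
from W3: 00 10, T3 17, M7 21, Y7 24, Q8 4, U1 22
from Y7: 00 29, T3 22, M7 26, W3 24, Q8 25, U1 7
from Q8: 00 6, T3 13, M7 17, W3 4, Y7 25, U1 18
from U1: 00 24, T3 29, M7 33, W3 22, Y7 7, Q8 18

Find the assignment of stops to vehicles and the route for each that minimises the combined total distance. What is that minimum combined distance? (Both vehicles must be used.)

Check every non-empty split of the stops between the two vehicles; for each half take its own optimal tour:
  {T3} + {M7, W3, Y7, Q8, U1}: 14 + 76 = 90
  {M7} + {T3, W3, Y7, Q8, U1}: 22 + 68 = 90
  {T3, M7} + {W3, Y7, Q8, U1}: 22 + 65 = 87
  {W3} + {T3, M7, Y7, Q8, U1}: 20 + 68 = 88
  {T3, W3} + {M7, Y7, Q8, U1}: 34 + 68 = 102
  {M7, W3} + {T3, Y7, Q8, U1}: 42 + 60 = 102
  … (31 splits in total)
Best: vehicle 1 00 → T3 → M7 → 00 = 22; vehicle 2 00 → W3 → Y7 → U1 → Q8 → 00 = 65; combined 87.

87 miles — the smallest possible combined total.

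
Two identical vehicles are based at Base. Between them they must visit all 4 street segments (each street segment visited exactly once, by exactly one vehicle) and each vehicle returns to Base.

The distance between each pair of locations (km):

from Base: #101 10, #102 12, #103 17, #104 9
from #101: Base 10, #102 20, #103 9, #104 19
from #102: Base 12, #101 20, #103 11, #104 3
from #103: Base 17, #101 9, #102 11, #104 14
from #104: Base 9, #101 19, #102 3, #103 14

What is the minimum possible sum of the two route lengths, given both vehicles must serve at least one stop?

Minimum combined distance: 60 km.

Check every non-empty split of the stops between the two vehicles; for each half take its own optimal tour:
  {#101} + {#102, #103, #104}: 20 + 40 = 60
  {#102} + {#101, #103, #104}: 24 + 42 = 66
  {#101, #102} + {#103, #104}: 42 + 40 = 82
  {#103} + {#101, #102, #104}: 34 + 42 = 76
  {#101, #103} + {#102, #104}: 36 + 24 = 60
  {#102, #103} + {#101, #104}: 40 + 38 = 78
  … (7 splits in total)
Best: vehicle 1 Base → #101 → Base = 20; vehicle 2 Base → #103 → #102 → #104 → Base = 40; combined 60.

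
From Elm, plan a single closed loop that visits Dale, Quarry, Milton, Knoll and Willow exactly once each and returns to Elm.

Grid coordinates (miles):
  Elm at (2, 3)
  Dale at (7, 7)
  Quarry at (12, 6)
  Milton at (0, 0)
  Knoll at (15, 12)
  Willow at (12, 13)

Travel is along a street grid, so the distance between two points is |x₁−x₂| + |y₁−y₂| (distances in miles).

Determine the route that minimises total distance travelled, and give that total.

Shortest round trip = 56 miles.

There are 60 distinct closed tours to check (reversals are equivalent).
Elm - Dale - Quarry - Milton - Knoll - Willow - Elm: 9+6+18+27+4+20 = 84
Elm - Dale - Quarry - Milton - Willow - Knoll - Elm: 9+6+18+25+4+22 = 84
Elm - Dale - Quarry - Knoll - Milton - Willow - Elm: 9+6+9+27+25+20 = 96
Elm - Dale - Quarry - Knoll - Willow - Milton - Elm: 9+6+9+4+25+5 = 58
Elm - Dale - Quarry - Willow - Milton - Knoll - Elm: 9+6+7+25+27+22 = 96
Elm - Dale - Quarry - Willow - Knoll - Milton - Elm: 9+6+7+4+27+5 = 58
Elm - Dale - Milton - Quarry - Knoll - Willow - Elm: 9+14+18+9+4+20 = 74
Elm - Dale - Milton - Quarry - Willow - Knoll - Elm: 9+14+18+7+4+22 = 74
Elm - Dale - Milton - Knoll - Quarry - Willow - Elm: 9+14+27+9+7+20 = 86
Elm - Dale - Milton - Knoll - Willow - Quarry - Elm: 9+14+27+4+7+13 = 74
Elm - Dale - Milton - Willow - Quarry - Knoll - Elm: 9+14+25+7+9+22 = 86
Elm - Dale - Milton - Willow - Knoll - Quarry - Elm: 9+14+25+4+9+13 = 74
Elm - Dale - Knoll - Quarry - Milton - Willow - Elm: 9+13+9+18+25+20 = 94
Elm - Dale - Knoll - Quarry - Willow - Milton - Elm: 9+13+9+7+25+5 = 68
… (46 more)
Elm - Dale - Knoll - Willow - Quarry - Milton - Elm: 9+13+4+7+18+5 = 56  ← best
The minimum is 56.
One optimal route: Elm → Dale → Knoll → Willow → Quarry → Milton → Elm (or its reverse).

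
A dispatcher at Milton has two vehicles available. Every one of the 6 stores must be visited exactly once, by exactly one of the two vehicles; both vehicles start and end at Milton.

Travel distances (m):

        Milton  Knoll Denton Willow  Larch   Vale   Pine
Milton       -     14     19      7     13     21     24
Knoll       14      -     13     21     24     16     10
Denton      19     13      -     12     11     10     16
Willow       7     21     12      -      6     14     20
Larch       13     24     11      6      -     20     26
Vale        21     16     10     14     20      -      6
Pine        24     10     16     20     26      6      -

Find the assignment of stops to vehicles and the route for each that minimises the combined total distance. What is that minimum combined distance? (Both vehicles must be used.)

78 m — the smallest possible combined total.

Check every non-empty split of the stops between the two vehicles; for each half take its own optimal tour:
  {Knoll} + {Denton, Willow, Larch, Vale, Pine}: 28 + 64 = 92
  {Denton} + {Knoll, Willow, Larch, Vale, Pine}: 38 + 63 = 101
  {Knoll, Denton} + {Willow, Larch, Vale, Pine}: 46 + 63 = 109
  {Willow} + {Knoll, Denton, Larch, Vale, Pine}: 14 + 64 = 78
  {Knoll, Willow} + {Denton, Larch, Vale, Pine}: 42 + 64 = 106
  {Denton, Willow} + {Knoll, Larch, Vale, Pine}: 38 + 63 = 101
  … (31 splits in total)
Best: vehicle 1 Milton → Willow → Milton = 14; vehicle 2 Milton → Knoll → Pine → Vale → Denton → Larch → Milton = 64; combined 78.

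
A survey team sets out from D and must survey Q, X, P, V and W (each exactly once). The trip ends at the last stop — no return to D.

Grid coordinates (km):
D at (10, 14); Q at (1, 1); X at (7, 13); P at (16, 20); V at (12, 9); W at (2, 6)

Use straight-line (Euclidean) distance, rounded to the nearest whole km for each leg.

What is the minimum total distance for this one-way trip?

40 km — the minimum one-way total.

There are 5! = 120 possible orderings.
D - Q - X - P - V - W: 16+13+11+12+10 = 62
D - Q - X - P - W - V: 16+13+11+20+10 = 70
D - Q - X - V - P - W: 16+13+6+12+20 = 67
D - Q - X - V - W - P: 16+13+6+10+20 = 65
D - Q - X - W - P - V: 16+13+9+20+12 = 70
D - Q - X - W - V - P: 16+13+9+10+12 = 60
D - Q - P - X - V - W: 16+24+11+6+10 = 67
D - Q - P - X - W - V: 16+24+11+9+10 = 70
D - Q - P - V - X - W: 16+24+12+6+9 = 67
D - Q - P - V - W - X: 16+24+12+10+9 = 71
D - Q - P - W - X - V: 16+24+20+9+6 = 75
D - Q - P - W - V - X: 16+24+20+10+6 = 76
D - Q - V - X - P - W: 16+14+6+11+20 = 67
D - Q - V - X - W - P: 16+14+6+9+20 = 65
… (106 more)
D - P - X - V - W - Q: 8+11+6+10+5 = 40  ← best
The minimum is 40.
One shortest path: D → P → X → V → W → Q.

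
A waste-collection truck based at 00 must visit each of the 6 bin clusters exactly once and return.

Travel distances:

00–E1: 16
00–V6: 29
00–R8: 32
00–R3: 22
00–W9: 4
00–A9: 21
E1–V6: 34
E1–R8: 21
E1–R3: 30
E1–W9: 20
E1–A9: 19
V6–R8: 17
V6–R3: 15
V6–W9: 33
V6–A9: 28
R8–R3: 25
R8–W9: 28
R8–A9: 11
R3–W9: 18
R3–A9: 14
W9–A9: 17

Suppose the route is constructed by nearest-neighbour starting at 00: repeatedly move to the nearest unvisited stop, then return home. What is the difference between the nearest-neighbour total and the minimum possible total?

Excess over optimum: 10.

00: W9=4, E1=16, A9=21, R3=22, V6=29, R8=32 ⇒ W9
W9: A9=17, R3=18, E1=20, R8=28, V6=33 ⇒ A9
A9: R8=11, R3=14, E1=19, V6=28 ⇒ R8
R8: V6=17, E1=21, R3=25 ⇒ V6
V6: R3=15, E1=34 ⇒ R3
R3: E1=30 ⇒ E1
NN route 00 → W9 → A9 → R8 → V6 → R3 → E1 → 00 costs 110.
Optimal: 00 → E1 → A9 → R8 → V6 → R3 → W9 → 00 costs 100 (by enumerating all 360 distinct tours).
Excess = 110 − 100 = 10.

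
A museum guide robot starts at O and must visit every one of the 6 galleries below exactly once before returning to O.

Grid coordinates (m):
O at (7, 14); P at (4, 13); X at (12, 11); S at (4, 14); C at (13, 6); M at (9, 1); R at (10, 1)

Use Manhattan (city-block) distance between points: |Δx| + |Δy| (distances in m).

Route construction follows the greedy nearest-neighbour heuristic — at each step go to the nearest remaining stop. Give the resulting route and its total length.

At O the remaining stops are S 3, P 4, X 8, C 14, M 15, R 16; go to S.
At S the remaining stops are P 1, X 11, C 17, M 18, R 19; go to P.
At P the remaining stops are X 10, C 16, M 17, R 18; go to X.
At X the remaining stops are C 6, R 12, M 13; go to C.
At C the remaining stops are R 8, M 9; go to R.
At R the remaining stops are M 1; go to M.
Return M→O: 15.
Total = 3 + 1 + 10 + 6 + 8 + 1 + 15 = 44.

44 m along O → S → P → X → C → R → M → O.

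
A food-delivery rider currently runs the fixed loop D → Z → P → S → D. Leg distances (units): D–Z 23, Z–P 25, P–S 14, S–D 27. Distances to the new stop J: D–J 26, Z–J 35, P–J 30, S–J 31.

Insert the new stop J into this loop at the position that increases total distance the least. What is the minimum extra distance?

Minimum extra distance: 30, inserting J between S and D.

Insertion cost between consecutive stops i–j is d(i,J) + d(J,j) − d(i,j):
  between D and Z: 26 + 35 − 23 = 38
  between Z and P: 35 + 30 − 25 = 40
  between P and S: 30 + 31 − 14 = 47
  between S and D: 31 + 26 − 27 = 30
Cheapest insertion is between S and D, adding 30.
New total = 89 + 30 = 119.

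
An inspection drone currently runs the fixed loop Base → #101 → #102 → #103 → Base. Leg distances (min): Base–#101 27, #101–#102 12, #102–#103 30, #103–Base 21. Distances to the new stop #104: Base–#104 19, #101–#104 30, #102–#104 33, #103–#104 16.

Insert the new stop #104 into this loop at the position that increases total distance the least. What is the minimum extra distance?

Insertion cost between consecutive stops i–j is d(i,#104) + d(#104,j) − d(i,j):
  between Base and #101: 19 + 30 − 27 = 22
  between #101 and #102: 30 + 33 − 12 = 51
  between #102 and #103: 33 + 16 − 30 = 19
  between #103 and Base: 16 + 19 − 21 = 14
Cheapest insertion is between #103 and Base, adding 14.
New total = 90 + 14 = 104.

+14 min — insert #104 between #103 and Base.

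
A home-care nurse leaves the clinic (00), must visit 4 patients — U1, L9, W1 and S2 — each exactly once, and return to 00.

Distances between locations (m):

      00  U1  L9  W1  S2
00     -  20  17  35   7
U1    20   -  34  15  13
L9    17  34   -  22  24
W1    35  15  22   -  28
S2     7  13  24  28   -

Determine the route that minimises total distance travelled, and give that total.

Shortest round trip = 74 m.

00 - U1 - L9 - W1 - S2 - 00: 20+34+22+28+7 = 111
00 - U1 - L9 - S2 - W1 - 00: 20+34+24+28+35 = 141
00 - U1 - W1 - L9 - S2 - 00: 20+15+22+24+7 = 88
00 - U1 - W1 - S2 - L9 - 00: 20+15+28+24+17 = 104
00 - U1 - S2 - L9 - W1 - 00: 20+13+24+22+35 = 114
00 - U1 - S2 - W1 - L9 - 00: 20+13+28+22+17 = 100
00 - L9 - U1 - W1 - S2 - 00: 17+34+15+28+7 = 101
00 - L9 - U1 - S2 - W1 - 00: 17+34+13+28+35 = 127
00 - L9 - W1 - U1 - S2 - 00: 17+22+15+13+7 = 74
00 - L9 - S2 - U1 - W1 - 00: 17+24+13+15+35 = 104
00 - W1 - U1 - L9 - S2 - 00: 35+15+34+24+7 = 115
00 - W1 - L9 - U1 - S2 - 00: 35+22+34+13+7 = 111
The minimum is 74.
One optimal route: 00 → L9 → W1 → U1 → S2 → 00 (or its reverse).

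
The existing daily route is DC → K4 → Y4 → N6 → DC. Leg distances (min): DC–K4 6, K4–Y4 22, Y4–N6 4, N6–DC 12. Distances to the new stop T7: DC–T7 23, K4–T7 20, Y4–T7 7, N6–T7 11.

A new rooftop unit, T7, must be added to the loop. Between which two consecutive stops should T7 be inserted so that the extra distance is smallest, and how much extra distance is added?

+5 min — insert T7 between K4 and Y4.

Insertion cost between consecutive stops i–j is d(i,T7) + d(T7,j) − d(i,j):
  between DC and K4: 23 + 20 − 6 = 37
  between K4 and Y4: 20 + 7 − 22 = 5
  between Y4 and N6: 7 + 11 − 4 = 14
  between N6 and DC: 11 + 23 − 12 = 22
Cheapest insertion is between K4 and Y4, adding 5.
New total = 44 + 5 = 49.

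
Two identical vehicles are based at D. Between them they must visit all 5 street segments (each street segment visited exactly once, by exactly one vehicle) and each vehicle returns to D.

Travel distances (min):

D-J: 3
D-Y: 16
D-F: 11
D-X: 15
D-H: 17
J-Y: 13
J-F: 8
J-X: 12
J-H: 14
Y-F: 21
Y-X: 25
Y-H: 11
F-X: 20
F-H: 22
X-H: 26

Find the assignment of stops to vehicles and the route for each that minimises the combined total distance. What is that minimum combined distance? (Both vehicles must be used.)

90 min — the smallest possible combined total.

Try each way of splitting the stops between the two vehicles (each non-empty) and, for each split, find the best tour for each vehicle:
  {J} + {Y, F, X, H}: 6 + 84 = 90
  {Y} + {J, F, X, H}: 32 + 74 = 106
  {J, Y} + {F, X, H}: 32 + 74 = 106
  {F} + {J, Y, X, H}: 22 + 68 = 90
  {J, F} + {Y, X, H}: 22 + 68 = 90
  {Y, F} + {J, X, H}: 48 + 58 = 106
  … (15 splits in total)
Best: vehicle 1 D → J → D = 6; vehicle 2 D → Y → H → F → X → D = 84; combined 90.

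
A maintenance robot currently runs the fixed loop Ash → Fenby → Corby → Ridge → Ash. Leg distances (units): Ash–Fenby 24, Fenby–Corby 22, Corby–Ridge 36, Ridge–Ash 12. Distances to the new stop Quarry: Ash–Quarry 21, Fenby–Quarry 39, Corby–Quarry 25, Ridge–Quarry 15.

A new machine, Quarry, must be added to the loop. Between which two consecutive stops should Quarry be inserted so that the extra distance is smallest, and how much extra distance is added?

Insertion cost between consecutive stops i–j is d(i,Quarry) + d(Quarry,j) − d(i,j):
  between Ash and Fenby: 21 + 39 − 24 = 36
  between Fenby and Corby: 39 + 25 − 22 = 42
  between Corby and Ridge: 25 + 15 − 36 = 4
  between Ridge and Ash: 15 + 21 − 12 = 24
Cheapest insertion is between Corby and Ridge, adding 4.
New total = 94 + 4 = 98.

Adding 4 by placing Quarry on the Corby–Ridge leg.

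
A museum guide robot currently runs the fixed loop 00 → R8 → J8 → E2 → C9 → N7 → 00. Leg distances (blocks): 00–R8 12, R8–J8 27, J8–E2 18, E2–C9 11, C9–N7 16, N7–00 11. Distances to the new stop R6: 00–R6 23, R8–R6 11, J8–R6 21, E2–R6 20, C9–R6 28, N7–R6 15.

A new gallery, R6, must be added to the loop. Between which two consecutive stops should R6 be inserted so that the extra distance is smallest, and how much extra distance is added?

+5 blocks — insert R6 between R8 and J8.

Insertion cost between consecutive stops i–j is d(i,R6) + d(R6,j) − d(i,j):
  between 00 and R8: 23 + 11 − 12 = 22
  between R8 and J8: 11 + 21 − 27 = 5
  between J8 and E2: 21 + 20 − 18 = 23
  between E2 and C9: 20 + 28 − 11 = 37
  between C9 and N7: 28 + 15 − 16 = 27
  between N7 and 00: 15 + 23 − 11 = 27
Cheapest insertion is between R8 and J8, adding 5.
New total = 95 + 5 = 100.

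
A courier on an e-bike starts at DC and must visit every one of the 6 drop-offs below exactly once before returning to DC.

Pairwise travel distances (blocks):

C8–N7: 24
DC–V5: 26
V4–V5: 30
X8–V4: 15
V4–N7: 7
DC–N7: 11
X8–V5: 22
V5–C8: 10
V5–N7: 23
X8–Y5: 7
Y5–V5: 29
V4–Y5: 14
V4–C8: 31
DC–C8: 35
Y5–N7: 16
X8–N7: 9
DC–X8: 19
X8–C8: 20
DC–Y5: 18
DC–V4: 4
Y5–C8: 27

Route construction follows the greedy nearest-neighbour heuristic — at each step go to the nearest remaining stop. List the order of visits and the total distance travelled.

DC → [V4:4 / N7:11 / Y5:18 / X8:19 / V5:26 / C8:35] → V4 (4)
V4 → [N7:7 / Y5:14 / X8:15 / V5:30 / C8:31] → N7 (7)
N7 → [X8:9 / Y5:16 / V5:23 / C8:24] → X8 (9)
X8 → [Y5:7 / C8:20 / V5:22] → Y5 (7)
Y5 → [C8:27 / V5:29] → C8 (27)
C8 → [V5:10] → V5 (10)
Return V5→DC: 26.
Total = 4 + 7 + 9 + 7 + 27 + 10 + 26 = 90.

Nearest-neighbour total = 90 blocks; route DC → V4 → N7 → X8 → Y5 → C8 → V5 → DC.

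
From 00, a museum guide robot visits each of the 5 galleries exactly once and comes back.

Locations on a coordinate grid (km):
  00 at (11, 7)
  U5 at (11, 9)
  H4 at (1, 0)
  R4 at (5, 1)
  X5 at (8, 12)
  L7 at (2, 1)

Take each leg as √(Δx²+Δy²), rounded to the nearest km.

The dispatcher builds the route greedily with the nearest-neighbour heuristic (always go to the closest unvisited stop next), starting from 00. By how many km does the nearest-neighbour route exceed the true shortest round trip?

The nearest-neighbour route is 1 km longer than optimal.

00: U5=2, X5=6, R4=8, L7=11, H4=12 ⇒ U5
U5: X5=4, R4=10, L7=12, H4=13 ⇒ X5
X5: R4=11, L7=13, H4=14 ⇒ R4
R4: L7=3, H4=4 ⇒ L7
L7: H4=1 ⇒ H4
NN route 00 → U5 → X5 → R4 → L7 → H4 → 00 costs 33.
Optimal: 00 → U5 → X5 → H4 → L7 → R4 → 00 costs 32 (by enumerating all 60 distinct tours).
Excess = 33 − 32 = 1.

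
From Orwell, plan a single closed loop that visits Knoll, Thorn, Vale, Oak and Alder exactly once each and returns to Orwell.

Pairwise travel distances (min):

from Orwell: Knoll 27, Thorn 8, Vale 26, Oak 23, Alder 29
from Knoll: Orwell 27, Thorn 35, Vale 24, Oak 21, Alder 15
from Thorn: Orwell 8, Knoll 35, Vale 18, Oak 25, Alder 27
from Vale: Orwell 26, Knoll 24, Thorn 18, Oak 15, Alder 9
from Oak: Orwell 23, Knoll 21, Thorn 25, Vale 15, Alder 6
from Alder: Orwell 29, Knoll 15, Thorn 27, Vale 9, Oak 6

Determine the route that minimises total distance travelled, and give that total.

89 min — the shortest possible round trip.

Orwell → Knoll → Thorn → Vale → Oak → Alder → Orwell: 27+35+18+15+6+29 = 130
Orwell → Knoll → Thorn → Vale → Alder → Oak → Orwell: 27+35+18+9+6+23 = 118
Orwell → Knoll → Thorn → Oak → Vale → Alder → Orwell: 27+35+25+15+9+29 = 140
Orwell → Knoll → Thorn → Oak → Alder → Vale → Orwell: 27+35+25+6+9+26 = 128
Orwell → Knoll → Thorn → Alder → Vale → Oak → Orwell: 27+35+27+9+15+23 = 136
Orwell → Knoll → Thorn → Alder → Oak → Vale → Orwell: 27+35+27+6+15+26 = 136
Orwell → Knoll → Vale → Thorn → Oak → Alder → Orwell: 27+24+18+25+6+29 = 129
Orwell → Knoll → Vale → Thorn → Alder → Oak → Orwell: 27+24+18+27+6+23 = 125
Orwell → Knoll → Vale → Oak → Thorn → Alder → Orwell: 27+24+15+25+27+29 = 147
Orwell → Knoll → Vale → Oak → Alder → Thorn → Orwell: 27+24+15+6+27+8 = 107
Orwell → Knoll → Vale → Alder → Thorn → Oak → Orwell: 27+24+9+27+25+23 = 135
Orwell → Knoll → Vale → Alder → Oak → Thorn → Orwell: 27+24+9+6+25+8 = 99
Orwell → Knoll → Oak → Thorn → Vale → Alder → Orwell: 27+21+25+18+9+29 = 129
Orwell → Knoll → Oak → Thorn → Alder → Vale → Orwell: 27+21+25+27+9+26 = 135
… (46 more)
Orwell → Knoll → Oak → Alder → Vale → Thorn → Orwell: 27+21+6+9+18+8 = 89  ← best
The minimum is 89.
One optimal route: Orwell → Knoll → Oak → Alder → Vale → Thorn → Orwell (or its reverse).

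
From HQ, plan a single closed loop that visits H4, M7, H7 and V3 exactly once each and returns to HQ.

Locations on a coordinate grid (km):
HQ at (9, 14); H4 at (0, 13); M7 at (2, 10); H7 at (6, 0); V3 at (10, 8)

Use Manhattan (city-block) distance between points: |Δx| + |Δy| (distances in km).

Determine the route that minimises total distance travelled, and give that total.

There are 12 distinct closed tours to check (reversals are equivalent).
HQ - H4 - M7 - H7 - V3 - HQ: 10+5+14+12+7 = 48
HQ - H4 - M7 - V3 - H7 - HQ: 10+5+10+12+17 = 54
HQ - H4 - H7 - M7 - V3 - HQ: 10+19+14+10+7 = 60
HQ - H4 - H7 - V3 - M7 - HQ: 10+19+12+10+11 = 62
HQ - H4 - V3 - M7 - H7 - HQ: 10+15+10+14+17 = 66
HQ - H4 - V3 - H7 - M7 - HQ: 10+15+12+14+11 = 62
HQ - M7 - H4 - H7 - V3 - HQ: 11+5+19+12+7 = 54
HQ - M7 - H4 - V3 - H7 - HQ: 11+5+15+12+17 = 60
HQ - M7 - H7 - H4 - V3 - HQ: 11+14+19+15+7 = 66
HQ - M7 - V3 - H4 - H7 - HQ: 11+10+15+19+17 = 72
HQ - H7 - H4 - M7 - V3 - HQ: 17+19+5+10+7 = 58
HQ - H7 - M7 - H4 - V3 - HQ: 17+14+5+15+7 = 58
The minimum is 48.
One optimal route: HQ → H4 → M7 → H7 → V3 → HQ (or its reverse).

48 km — the shortest possible round trip.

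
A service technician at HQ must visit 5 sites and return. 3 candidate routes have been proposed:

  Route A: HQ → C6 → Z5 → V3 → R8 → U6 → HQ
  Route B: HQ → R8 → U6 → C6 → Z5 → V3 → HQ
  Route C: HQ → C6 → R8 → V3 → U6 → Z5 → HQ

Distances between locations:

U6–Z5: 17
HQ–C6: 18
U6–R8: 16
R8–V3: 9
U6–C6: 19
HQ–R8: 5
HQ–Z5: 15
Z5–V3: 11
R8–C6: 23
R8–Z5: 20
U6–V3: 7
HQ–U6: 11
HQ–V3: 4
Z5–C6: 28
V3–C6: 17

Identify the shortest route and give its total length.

83 — Route B is the shortest.

Route A: 18 + 28 + 11 + 9 + 16 + 11 = 93
Route B: 5 + 16 + 19 + 28 + 11 + 4 = 83
Route C: 18 + 23 + 9 + 7 + 17 + 15 = 89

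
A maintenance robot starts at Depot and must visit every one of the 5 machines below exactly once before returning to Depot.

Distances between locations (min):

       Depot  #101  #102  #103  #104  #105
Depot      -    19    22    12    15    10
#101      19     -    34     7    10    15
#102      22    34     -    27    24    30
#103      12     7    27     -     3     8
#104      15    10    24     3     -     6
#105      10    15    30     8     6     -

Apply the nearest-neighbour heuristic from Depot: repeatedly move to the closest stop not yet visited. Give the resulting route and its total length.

82 min along Depot → #105 → #104 → #103 → #101 → #102 → Depot.

At Depot the remaining stops are #105 10, #103 12, #104 15, #101 19, #102 22; go to #105.
At #105 the remaining stops are #104 6, #103 8, #101 15, #102 30; go to #104.
At #104 the remaining stops are #103 3, #101 10, #102 24; go to #103.
At #103 the remaining stops are #101 7, #102 27; go to #101.
At #101 the remaining stops are #102 34; go to #102.
Return #102→Depot: 22.
Total = 10 + 6 + 3 + 7 + 34 + 22 = 82.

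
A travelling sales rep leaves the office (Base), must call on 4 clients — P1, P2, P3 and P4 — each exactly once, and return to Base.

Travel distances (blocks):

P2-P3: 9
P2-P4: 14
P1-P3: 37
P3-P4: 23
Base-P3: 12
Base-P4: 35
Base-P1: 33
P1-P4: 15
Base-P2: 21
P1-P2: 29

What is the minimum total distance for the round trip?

There are 12 distinct closed tours to check (reversals are equivalent).
Base - P1 - P2 - P3 - P4 - Base: 33+29+9+23+35 = 129
Base - P1 - P2 - P4 - P3 - Base: 33+29+14+23+12 = 111
Base - P1 - P3 - P2 - P4 - Base: 33+37+9+14+35 = 128
Base - P1 - P3 - P4 - P2 - Base: 33+37+23+14+21 = 128
Base - P1 - P4 - P2 - P3 - Base: 33+15+14+9+12 = 83
Base - P1 - P4 - P3 - P2 - Base: 33+15+23+9+21 = 101
Base - P2 - P1 - P3 - P4 - Base: 21+29+37+23+35 = 145
Base - P2 - P1 - P4 - P3 - Base: 21+29+15+23+12 = 100
Base - P2 - P3 - P1 - P4 - Base: 21+9+37+15+35 = 117
Base - P2 - P4 - P1 - P3 - Base: 21+14+15+37+12 = 99
Base - P3 - P1 - P2 - P4 - Base: 12+37+29+14+35 = 127
Base - P3 - P2 - P1 - P4 - Base: 12+9+29+15+35 = 100
The minimum is 83.
One optimal route: Base → P1 → P4 → P2 → P3 → Base (or its reverse).

83 blocks — the shortest possible round trip.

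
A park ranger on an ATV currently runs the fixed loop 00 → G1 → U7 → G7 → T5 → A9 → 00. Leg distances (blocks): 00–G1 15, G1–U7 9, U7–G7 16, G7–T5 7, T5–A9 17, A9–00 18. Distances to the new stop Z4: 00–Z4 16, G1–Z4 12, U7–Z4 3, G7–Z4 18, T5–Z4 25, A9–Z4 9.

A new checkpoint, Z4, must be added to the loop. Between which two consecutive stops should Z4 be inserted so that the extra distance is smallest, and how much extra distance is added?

Adding 5 blocks by placing Z4 on the U7–G7 leg.

Insertion cost between consecutive stops i–j is d(i,Z4) + d(Z4,j) − d(i,j):
  between 00 and G1: 16 + 12 − 15 = 13
  between G1 and U7: 12 + 3 − 9 = 6
  between U7 and G7: 3 + 18 − 16 = 5
  between G7 and T5: 18 + 25 − 7 = 36
  between T5 and A9: 25 + 9 − 17 = 17
  between A9 and 00: 9 + 16 − 18 = 7
Cheapest insertion is between U7 and G7, adding 5.
New total = 82 + 5 = 87.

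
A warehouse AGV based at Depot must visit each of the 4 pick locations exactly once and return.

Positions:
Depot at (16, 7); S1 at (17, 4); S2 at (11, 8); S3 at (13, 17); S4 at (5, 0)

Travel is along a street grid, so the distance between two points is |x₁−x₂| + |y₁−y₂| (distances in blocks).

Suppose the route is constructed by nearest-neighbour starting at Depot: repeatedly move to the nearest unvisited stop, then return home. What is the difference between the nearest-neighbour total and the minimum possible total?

Depot: S1=4, S2=6, S3=13, S4=18 ⇒ S1
S1: S2=10, S4=16, S3=17 ⇒ S2
S2: S3=11, S4=14 ⇒ S3
S3: S4=25 ⇒ S4
NN route Depot → S1 → S2 → S3 → S4 → Depot costs 68.
Optimal: Depot → S1 → S4 → S2 → S3 → Depot costs 58 (by enumerating all 12 distinct tours).
Excess = 68 − 58 = 10.

The nearest-neighbour route is 10 blocks longer than optimal.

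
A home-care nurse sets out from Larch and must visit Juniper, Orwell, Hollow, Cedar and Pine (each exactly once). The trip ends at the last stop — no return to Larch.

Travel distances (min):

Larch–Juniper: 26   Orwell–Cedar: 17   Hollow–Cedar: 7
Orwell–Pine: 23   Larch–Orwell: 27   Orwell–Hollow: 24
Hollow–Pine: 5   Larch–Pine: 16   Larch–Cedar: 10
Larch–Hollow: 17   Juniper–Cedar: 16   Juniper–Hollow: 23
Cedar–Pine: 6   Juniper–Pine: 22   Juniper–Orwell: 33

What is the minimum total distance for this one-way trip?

Shortest open route: 77 min.

There are 5! = 120 possible orderings.
Larch - Juniper - Orwell - Hollow - Cedar - Pine: 26+33+24+7+6 = 96
Larch - Juniper - Orwell - Hollow - Pine - Cedar: 26+33+24+5+6 = 94
Larch - Juniper - Orwell - Cedar - Hollow - Pine: 26+33+17+7+5 = 88
Larch - Juniper - Orwell - Cedar - Pine - Hollow: 26+33+17+6+5 = 87
Larch - Juniper - Orwell - Pine - Hollow - Cedar: 26+33+23+5+7 = 94
Larch - Juniper - Orwell - Pine - Cedar - Hollow: 26+33+23+6+7 = 95
Larch - Juniper - Hollow - Orwell - Cedar - Pine: 26+23+24+17+6 = 96
Larch - Juniper - Hollow - Orwell - Pine - Cedar: 26+23+24+23+6 = 102
Larch - Juniper - Hollow - Cedar - Orwell - Pine: 26+23+7+17+23 = 96
Larch - Juniper - Hollow - Cedar - Pine - Orwell: 26+23+7+6+23 = 85
Larch - Juniper - Hollow - Pine - Orwell - Cedar: 26+23+5+23+17 = 94
Larch - Juniper - Hollow - Pine - Cedar - Orwell: 26+23+5+6+17 = 77
Larch - Juniper - Cedar - Orwell - Hollow - Pine: 26+16+17+24+5 = 88
Larch - Juniper - Cedar - Orwell - Pine - Hollow: 26+16+17+23+5 = 87
… (106 more)
The minimum is 77.
One shortest path: Larch → Juniper → Hollow → Pine → Cedar → Orwell.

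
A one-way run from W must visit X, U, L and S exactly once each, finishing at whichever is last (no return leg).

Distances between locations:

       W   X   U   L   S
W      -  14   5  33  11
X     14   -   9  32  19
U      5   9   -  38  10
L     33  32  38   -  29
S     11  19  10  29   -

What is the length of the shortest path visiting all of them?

62 — the minimum one-way total.

There are 4! = 24 possible orderings.
W → X → U → L → S: 14+9+38+29 = 90
W → X → U → S → L: 14+9+10+29 = 62
W → X → L → U → S: 14+32+38+10 = 94
W → X → L → S → U: 14+32+29+10 = 85
W → X → S → U → L: 14+19+10+38 = 81
W → X → S → L → U: 14+19+29+38 = 100
W → U → X → L → S: 5+9+32+29 = 75
W → U → X → S → L: 5+9+19+29 = 62
W → U → L → X → S: 5+38+32+19 = 94
W → U → L → S → X: 5+38+29+19 = 91
W → U → S → X → L: 5+10+19+32 = 66
W → U → S → L → X: 5+10+29+32 = 76
W → L → X → U → S: 33+32+9+10 = 84
W → L → X → S → U: 33+32+19+10 = 94
… (10 more)
The minimum is 62.
One shortest path: W → X → U → S → L.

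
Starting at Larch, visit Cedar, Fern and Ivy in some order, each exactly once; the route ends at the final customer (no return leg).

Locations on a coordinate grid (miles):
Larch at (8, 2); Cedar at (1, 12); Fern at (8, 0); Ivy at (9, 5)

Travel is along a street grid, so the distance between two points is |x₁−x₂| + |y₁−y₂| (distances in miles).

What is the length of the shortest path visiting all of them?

Shortest open route: 23 miles.

There are 3! = 6 possible orderings.
Larch - Cedar - Fern - Ivy: 17+19+6 = 42
Larch - Cedar - Ivy - Fern: 17+15+6 = 38
Larch - Fern - Cedar - Ivy: 2+19+15 = 36
Larch - Fern - Ivy - Cedar: 2+6+15 = 23
Larch - Ivy - Cedar - Fern: 4+15+19 = 38
Larch - Ivy - Fern - Cedar: 4+6+19 = 29
The minimum is 23.
One shortest path: Larch → Fern → Ivy → Cedar.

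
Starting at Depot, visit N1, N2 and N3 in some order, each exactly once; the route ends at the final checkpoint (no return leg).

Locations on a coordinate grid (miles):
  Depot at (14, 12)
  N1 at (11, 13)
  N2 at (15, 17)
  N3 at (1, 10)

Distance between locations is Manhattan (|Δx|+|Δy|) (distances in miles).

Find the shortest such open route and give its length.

There are 3! = 6 possible orderings.
Depot - N1 - N2 - N3: 4+8+21 = 33
Depot - N1 - N3 - N2: 4+13+21 = 38
Depot - N2 - N1 - N3: 6+8+13 = 27
Depot - N2 - N3 - N1: 6+21+13 = 40
Depot - N3 - N1 - N2: 15+13+8 = 36
Depot - N3 - N2 - N1: 15+21+8 = 44
The minimum is 27.
One shortest path: Depot → N2 → N1 → N3.

Minimum one-way distance = 27 miles.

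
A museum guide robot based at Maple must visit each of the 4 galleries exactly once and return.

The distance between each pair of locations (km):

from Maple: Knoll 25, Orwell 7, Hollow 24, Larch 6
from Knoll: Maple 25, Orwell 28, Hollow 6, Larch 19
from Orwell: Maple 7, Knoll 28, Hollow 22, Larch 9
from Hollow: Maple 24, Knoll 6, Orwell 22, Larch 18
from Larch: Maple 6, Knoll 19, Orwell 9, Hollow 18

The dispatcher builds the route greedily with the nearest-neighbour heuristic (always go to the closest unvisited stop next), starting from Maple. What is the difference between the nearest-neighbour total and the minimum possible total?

8 km longer than the optimal tour.

Maple: Larch=6, Orwell=7, Hollow=24, Knoll=25 ⇒ Larch
Larch: Orwell=9, Hollow=18, Knoll=19 ⇒ Orwell
Orwell: Hollow=22, Knoll=28 ⇒ Hollow
Hollow: Knoll=6 ⇒ Knoll
NN route Maple → Larch → Orwell → Hollow → Knoll → Maple costs 68.
Optimal: Maple → Orwell → Hollow → Knoll → Larch → Maple costs 60 (by enumerating all 12 distinct tours).
Excess = 68 − 60 = 8.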